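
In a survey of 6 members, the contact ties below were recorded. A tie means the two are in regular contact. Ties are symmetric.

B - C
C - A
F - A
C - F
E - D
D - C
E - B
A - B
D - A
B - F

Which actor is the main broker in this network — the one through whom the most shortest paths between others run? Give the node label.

Unnormalized betweenness of each node: A:5/6, B:2, C:5/6, D:1, E:1/3, F:0.
B has the largest value, 2, making it the main broker — the node through which the most shortest paths run.

B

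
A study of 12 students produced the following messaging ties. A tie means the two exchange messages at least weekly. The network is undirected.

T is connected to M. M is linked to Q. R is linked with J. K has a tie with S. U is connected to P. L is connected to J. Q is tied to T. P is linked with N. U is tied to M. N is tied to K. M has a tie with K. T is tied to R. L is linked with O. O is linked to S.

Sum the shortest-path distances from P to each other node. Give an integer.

Distances from P: J:5, K:2, L:5, M:2, N:1, O:4, Q:3, R:4, S:3, T:3, U:1.
Sum = 5 + 2 + 5 + 2 + 1 + 4 + 3 + 4 + 3 + 3 + 1 = 33.

33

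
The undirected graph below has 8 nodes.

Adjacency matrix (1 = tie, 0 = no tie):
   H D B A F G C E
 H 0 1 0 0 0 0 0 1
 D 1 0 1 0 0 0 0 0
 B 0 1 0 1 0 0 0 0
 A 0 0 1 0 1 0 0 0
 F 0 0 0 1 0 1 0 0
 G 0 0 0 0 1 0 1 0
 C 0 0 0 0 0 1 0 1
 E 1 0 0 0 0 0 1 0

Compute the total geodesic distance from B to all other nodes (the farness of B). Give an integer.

16

Distances from B: A:1, C:4, D:1, E:3, F:2, G:3, H:2.
Sum = 1 + 4 + 1 + 3 + 2 + 3 + 2 = 16.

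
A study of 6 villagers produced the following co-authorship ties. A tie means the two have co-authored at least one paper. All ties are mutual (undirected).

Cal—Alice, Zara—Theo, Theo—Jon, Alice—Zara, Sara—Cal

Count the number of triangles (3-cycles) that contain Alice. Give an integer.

Alice's neighbors are Cal and Zara, but none of them are tied to each other, so no triangle contains Alice.

0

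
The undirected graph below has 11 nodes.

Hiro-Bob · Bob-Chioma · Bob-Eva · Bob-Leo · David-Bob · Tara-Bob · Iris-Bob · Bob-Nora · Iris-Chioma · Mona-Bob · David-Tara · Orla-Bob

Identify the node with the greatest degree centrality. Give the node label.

Degrees — Bob:10, Chioma:2, David:2, Eva:1, Hiro:1, Iris:2, Leo:1, Mona:1, Nora:1, Orla:1, Tara:2.
The maximum is 10, attained only by Bob.

Bob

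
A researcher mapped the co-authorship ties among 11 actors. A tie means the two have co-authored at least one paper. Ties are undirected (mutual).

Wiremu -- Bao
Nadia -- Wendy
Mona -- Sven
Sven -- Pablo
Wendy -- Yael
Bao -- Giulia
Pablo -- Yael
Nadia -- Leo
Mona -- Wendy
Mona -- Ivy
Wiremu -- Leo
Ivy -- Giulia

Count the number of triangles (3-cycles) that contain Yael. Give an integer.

Yael's neighbors are Pablo and Wendy, but none of them are tied to each other, so no triangle contains Yael.

0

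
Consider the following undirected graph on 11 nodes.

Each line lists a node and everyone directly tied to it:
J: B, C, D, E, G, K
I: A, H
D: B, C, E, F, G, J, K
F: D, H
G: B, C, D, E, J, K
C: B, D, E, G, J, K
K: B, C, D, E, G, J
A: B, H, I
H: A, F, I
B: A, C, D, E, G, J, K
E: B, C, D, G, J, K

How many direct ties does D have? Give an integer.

D is directly tied to B, C, E, F, G, J, and K. That is 7 neighbors, so the degree of D is 7.

7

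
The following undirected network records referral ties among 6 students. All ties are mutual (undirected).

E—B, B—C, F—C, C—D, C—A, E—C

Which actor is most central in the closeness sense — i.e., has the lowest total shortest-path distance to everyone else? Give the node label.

Farness (sum of distances to all others) for each node — A:9, B:8, C:5, D:9, E:8, F:9.
The smallest farness is 5, for C, so C has the highest closeness.

C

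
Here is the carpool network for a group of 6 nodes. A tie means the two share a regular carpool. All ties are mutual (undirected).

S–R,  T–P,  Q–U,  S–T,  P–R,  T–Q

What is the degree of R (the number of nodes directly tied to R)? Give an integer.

2

R is directly tied to P and S. That is 2 neighbors, so the degree of R is 2.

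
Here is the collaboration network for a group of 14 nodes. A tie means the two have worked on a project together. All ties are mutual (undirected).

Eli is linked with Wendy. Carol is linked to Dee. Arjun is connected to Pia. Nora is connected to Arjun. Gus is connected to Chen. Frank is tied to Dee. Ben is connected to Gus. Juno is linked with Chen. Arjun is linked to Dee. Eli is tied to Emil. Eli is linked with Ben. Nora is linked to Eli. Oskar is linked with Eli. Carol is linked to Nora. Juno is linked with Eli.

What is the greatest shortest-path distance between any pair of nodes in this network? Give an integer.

6

Eccentricity of each node (its greatest distance to any other): Arjun:4, Ben:5, Carol:4, Chen:6, Dee:5, Eli:4, Emil:5, Frank:6, Gus:6, Juno:5, Nora:3, Oskar:5, Pia:5, Wendy:5.
The maximum eccentricity is 6, realized for instance by the pair Chen–Frank via Chen – Juno – Eli – Nora – Carol – Dee – Frank. So the diameter is 6.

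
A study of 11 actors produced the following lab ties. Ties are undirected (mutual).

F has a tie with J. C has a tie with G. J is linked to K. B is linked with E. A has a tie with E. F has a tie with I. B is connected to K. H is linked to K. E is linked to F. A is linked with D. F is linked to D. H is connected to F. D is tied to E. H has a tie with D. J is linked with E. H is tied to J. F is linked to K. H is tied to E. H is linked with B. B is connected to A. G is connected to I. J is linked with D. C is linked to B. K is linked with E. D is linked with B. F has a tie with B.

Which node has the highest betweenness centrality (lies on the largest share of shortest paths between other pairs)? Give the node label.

B

Unnormalized betweenness of each node: A:0, B:117/10, C:4, D:19/10, E:13/5, F:53/5, G:1, H:3/5, I:4, J:1/5, K:2/5.
B has the largest value, 117/10, making it the main broker — the node through which the most shortest paths run.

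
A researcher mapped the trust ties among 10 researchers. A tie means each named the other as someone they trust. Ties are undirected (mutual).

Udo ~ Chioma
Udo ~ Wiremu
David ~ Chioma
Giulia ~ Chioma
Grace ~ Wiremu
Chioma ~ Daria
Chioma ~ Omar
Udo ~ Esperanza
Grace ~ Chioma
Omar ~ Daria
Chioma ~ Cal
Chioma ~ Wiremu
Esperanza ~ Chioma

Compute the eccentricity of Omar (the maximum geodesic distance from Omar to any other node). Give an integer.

Distances from Omar: Cal:2, Chioma:1, Daria:1, David:2, Esperanza:2, Giulia:2, Grace:2, Udo:2, Wiremu:2.
The largest is 2 (to Giulia, Udo, Esperanza, David, Cal, Wiremu, and Grace), so the eccentricity of Omar is 2.

2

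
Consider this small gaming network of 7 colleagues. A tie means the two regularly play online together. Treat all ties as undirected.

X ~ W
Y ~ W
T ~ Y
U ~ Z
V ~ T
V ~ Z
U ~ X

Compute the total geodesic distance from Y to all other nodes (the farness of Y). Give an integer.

Distances from Y: T:1, U:3, V:2, W:1, X:2, Z:3.
Sum = 1 + 3 + 2 + 1 + 2 + 3 = 12.

12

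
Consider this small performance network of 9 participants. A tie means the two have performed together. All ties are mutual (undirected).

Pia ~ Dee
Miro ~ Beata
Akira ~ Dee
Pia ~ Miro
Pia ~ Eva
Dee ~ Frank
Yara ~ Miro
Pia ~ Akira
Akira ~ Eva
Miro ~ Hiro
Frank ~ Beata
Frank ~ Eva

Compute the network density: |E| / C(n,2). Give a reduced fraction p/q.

1/3

There are 12 edges and 9 nodes, so the maximum possible is C(9,2) = 36.
Density = 12/36 = 1/3.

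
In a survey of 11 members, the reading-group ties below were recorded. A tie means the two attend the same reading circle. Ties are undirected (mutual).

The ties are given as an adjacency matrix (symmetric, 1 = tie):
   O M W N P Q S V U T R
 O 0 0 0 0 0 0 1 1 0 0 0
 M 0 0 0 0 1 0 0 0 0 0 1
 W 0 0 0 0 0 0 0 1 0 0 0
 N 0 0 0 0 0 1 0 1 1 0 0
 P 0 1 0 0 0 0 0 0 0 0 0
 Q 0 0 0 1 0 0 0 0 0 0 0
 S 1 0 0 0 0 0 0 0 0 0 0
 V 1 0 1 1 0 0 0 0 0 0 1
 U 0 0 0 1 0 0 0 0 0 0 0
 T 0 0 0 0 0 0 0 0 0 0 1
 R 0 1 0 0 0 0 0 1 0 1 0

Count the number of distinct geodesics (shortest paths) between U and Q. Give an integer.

The shortest distance is 2, and the only length-2 path is U–N–Q. So there is exactly 1 shortest path.

1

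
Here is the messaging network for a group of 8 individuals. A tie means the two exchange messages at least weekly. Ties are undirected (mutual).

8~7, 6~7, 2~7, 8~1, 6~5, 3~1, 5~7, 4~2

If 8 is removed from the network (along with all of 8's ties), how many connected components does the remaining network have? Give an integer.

2

Without 8, the remaining ties split the others into: {1, 3}; {2, 4, 5, 6, 7}.
That's 2 separate components.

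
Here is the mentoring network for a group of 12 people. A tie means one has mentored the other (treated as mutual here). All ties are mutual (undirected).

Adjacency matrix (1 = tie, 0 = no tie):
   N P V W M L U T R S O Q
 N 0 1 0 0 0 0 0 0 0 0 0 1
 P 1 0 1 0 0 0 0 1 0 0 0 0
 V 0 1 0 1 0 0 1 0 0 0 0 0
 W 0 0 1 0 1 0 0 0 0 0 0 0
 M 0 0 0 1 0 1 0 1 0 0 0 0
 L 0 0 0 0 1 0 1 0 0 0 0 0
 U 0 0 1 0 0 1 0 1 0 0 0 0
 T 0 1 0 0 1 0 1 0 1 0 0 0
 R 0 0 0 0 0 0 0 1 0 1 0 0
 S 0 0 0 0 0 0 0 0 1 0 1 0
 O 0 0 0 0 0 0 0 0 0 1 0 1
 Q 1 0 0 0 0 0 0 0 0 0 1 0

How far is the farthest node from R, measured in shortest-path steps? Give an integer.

Distances from R: L:3, M:2, N:3, O:2, P:2, Q:3, S:1, T:1, U:2, V:3, W:3.
The largest is 3 (to Q, N, V, W, and L), so the eccentricity of R is 3.

3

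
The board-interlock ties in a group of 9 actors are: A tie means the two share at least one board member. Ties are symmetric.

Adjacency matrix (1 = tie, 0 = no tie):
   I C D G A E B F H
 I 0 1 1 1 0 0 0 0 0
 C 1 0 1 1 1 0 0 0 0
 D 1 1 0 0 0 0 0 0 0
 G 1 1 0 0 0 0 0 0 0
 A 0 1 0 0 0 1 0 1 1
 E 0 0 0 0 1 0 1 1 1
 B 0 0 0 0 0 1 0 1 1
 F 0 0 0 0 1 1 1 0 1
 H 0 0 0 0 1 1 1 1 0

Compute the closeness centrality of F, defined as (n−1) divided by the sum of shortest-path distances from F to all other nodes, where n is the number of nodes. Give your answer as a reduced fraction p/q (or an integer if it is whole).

8/15

Distances from F: A:1, B:1, C:2, D:3, E:1, G:3, H:1, I:3. Sum = 15.
n = 9, so closeness = 8/15.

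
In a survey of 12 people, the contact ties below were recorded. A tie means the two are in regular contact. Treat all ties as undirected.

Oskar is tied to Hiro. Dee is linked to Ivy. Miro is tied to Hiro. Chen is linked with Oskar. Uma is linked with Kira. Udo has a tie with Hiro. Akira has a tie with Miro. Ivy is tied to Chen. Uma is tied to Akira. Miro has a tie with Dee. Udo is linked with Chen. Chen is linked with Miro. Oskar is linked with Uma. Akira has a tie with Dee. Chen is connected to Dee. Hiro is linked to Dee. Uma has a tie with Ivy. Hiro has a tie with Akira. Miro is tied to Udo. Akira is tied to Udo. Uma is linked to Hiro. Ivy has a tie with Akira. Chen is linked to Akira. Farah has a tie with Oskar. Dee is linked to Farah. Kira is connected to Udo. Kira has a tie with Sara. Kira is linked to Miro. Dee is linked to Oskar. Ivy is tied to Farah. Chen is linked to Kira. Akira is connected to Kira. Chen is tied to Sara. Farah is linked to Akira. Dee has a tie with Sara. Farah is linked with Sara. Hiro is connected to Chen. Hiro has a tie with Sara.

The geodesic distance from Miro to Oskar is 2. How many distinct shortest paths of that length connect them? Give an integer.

3

The shortest distance is 2. The length-2 paths are: Miro–Dee–Oskar; Miro–Hiro–Oskar; Miro–Chen–Oskar.
That gives 3 distinct shortest paths.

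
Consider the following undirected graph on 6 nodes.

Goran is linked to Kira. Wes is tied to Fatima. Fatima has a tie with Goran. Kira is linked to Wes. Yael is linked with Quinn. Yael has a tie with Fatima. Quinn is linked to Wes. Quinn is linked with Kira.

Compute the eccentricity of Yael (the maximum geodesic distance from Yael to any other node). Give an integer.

Distances from Yael: Fatima:1, Goran:2, Kira:2, Quinn:1, Wes:2.
The largest is 2 (to Goran, Wes, and Kira), so the eccentricity of Yael is 2.

2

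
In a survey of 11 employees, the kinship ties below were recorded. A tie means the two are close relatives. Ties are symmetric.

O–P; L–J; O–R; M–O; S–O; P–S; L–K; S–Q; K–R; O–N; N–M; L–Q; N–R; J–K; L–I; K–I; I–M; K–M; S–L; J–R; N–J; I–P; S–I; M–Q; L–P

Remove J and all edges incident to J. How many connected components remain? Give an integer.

J's neighbors (K, L, N, and R) remain reachable from one another through other ties, so the rest of the network stays in one piece.

1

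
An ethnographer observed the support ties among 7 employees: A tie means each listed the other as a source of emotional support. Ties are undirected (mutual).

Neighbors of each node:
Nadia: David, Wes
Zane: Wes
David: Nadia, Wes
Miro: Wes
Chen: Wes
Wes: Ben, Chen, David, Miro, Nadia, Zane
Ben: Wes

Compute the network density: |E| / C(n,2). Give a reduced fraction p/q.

There are 7 edges and 7 nodes, so the maximum possible is C(7,2) = 21.
Density = 7/21 = 1/3.

1/3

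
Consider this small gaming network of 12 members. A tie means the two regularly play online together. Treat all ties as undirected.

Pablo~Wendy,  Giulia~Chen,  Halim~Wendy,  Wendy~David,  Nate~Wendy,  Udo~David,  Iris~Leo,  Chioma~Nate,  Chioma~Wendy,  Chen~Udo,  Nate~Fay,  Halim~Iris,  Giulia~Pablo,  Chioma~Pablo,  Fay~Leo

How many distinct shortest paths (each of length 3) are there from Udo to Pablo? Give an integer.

2

The shortest distance is 3. The length-3 paths are: Udo–Chen–Giulia–Pablo; Udo–David–Wendy–Pablo.
That gives 2 distinct shortest paths.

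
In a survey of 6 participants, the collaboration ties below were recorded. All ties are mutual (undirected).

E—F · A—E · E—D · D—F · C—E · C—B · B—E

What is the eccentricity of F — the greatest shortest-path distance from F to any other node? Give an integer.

Distances from F: A:2, B:2, C:2, D:1, E:1.
The largest is 2 (to C, A, and B), so the eccentricity of F is 2.

2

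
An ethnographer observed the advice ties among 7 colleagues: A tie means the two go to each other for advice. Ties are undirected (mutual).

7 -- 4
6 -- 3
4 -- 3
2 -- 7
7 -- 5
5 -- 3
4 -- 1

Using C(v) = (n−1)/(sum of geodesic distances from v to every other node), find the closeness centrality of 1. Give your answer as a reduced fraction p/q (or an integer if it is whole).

Distances from 1: 2:3, 3:2, 4:1, 5:3, 6:3, 7:2. Sum = 14.
n = 7, so closeness = 6/14 = 3/7.

3/7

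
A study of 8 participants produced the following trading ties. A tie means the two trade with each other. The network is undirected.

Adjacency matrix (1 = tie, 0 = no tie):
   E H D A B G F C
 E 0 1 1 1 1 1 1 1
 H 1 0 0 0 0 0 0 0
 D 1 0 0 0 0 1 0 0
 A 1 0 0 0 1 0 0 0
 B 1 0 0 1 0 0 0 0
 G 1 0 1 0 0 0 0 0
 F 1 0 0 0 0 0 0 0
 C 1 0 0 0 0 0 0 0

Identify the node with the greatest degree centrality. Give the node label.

E

Degrees — A:2, B:2, C:1, D:2, E:7, F:1, G:2, H:1.
The maximum is 7, attained only by E.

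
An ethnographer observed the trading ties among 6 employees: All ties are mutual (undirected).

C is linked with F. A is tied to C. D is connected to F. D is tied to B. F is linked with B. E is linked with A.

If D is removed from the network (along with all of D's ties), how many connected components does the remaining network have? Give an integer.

1

D's neighbors (B and F) remain reachable from one another through other ties, so the rest of the network stays in one piece.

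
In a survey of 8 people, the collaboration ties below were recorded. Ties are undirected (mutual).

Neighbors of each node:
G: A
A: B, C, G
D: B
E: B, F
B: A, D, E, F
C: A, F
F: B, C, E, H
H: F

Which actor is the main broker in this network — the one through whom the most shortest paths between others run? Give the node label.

B

Unnormalized betweenness of each node: A:7, B:10, C:2, D:0, E:0, F:8, G:0, H:0.
B has the largest value, 10, making it the main broker — the node through which the most shortest paths run.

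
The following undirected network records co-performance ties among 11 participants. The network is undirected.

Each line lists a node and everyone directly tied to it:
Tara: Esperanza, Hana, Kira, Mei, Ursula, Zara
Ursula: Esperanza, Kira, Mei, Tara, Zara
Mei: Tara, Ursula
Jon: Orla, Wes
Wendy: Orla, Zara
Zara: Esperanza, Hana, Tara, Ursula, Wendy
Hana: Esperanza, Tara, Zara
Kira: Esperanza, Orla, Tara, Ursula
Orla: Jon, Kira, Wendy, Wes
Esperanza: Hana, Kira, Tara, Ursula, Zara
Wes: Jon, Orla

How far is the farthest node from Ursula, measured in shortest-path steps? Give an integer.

3

Distances from Ursula: Esperanza:1, Hana:2, Jon:3, Kira:1, Mei:1, Orla:2, Tara:1, Wendy:2, Wes:3, Zara:1.
The largest is 3 (to Wes and Jon), so the eccentricity of Ursula is 3.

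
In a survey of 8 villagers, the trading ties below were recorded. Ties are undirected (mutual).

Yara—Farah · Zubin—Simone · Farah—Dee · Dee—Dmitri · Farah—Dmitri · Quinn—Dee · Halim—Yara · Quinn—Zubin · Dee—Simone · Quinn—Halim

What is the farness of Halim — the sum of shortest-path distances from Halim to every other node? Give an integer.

14

Distances from Halim: Dee:2, Dmitri:3, Farah:2, Quinn:1, Simone:3, Yara:1, Zubin:2.
Sum = 2 + 3 + 2 + 1 + 3 + 1 + 2 = 14.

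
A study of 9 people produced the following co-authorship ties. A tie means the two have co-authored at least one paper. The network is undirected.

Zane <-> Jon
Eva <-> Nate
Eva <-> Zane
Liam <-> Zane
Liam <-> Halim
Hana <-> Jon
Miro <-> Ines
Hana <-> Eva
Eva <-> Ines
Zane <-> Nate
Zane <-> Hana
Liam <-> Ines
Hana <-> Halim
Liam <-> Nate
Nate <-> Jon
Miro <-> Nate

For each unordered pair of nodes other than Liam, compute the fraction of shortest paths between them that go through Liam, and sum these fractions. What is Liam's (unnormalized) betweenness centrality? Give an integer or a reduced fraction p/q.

14/3

Pairs whose geodesics pass through Liam — Nate–Halim: 1; Nate–Ines: 1/3; Jon–Ines: 2/6; Halim–Ines: 1; Halim–Miro: 2/2; Halim–Zane: 1/2; Ines–Zane: 1/2.
All other pairs contribute 0.
Summing the contributions gives betweenness(Liam) = 14/3.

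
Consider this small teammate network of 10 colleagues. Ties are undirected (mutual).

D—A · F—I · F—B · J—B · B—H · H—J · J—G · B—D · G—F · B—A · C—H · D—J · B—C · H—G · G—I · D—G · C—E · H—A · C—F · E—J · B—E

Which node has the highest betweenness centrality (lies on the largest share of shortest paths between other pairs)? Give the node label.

B

Unnormalized betweenness of each node: A:1/4, B:31/4, C:3/2, D:17/12, E:1/3, F:15/4, G:67/12, H:11/4, I:0, J:8/3.
B has the largest value, 31/4, making it the main broker — the node through which the most shortest paths run.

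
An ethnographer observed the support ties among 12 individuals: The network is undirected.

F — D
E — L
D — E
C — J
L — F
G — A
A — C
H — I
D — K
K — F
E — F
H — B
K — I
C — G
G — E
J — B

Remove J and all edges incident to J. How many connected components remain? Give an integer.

1

J's neighbors (B and C) remain reachable from one another through other ties, so the rest of the network stays in one piece.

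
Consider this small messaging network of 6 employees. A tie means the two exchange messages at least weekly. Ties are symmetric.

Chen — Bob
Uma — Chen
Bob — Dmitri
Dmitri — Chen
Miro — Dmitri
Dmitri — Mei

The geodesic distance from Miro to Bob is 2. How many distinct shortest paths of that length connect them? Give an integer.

The shortest distance is 2, and the only length-2 path is Miro–Dmitri–Bob. So there is exactly 1 shortest path.

1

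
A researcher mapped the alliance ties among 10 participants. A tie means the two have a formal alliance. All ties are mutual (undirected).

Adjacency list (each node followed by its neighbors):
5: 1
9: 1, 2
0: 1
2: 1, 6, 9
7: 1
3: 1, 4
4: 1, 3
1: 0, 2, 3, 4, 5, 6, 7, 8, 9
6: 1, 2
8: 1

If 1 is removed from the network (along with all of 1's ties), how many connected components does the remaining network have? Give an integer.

Without 1, the remaining ties split the others into: {3, 4}; {2, 6, 9}; {8}; {5}; {7}; {0}.
That's 6 separate components.

6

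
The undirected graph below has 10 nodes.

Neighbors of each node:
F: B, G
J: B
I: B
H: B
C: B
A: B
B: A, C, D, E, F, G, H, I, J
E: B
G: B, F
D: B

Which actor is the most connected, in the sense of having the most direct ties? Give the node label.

B

Degrees — A:1, B:9, C:1, D:1, E:1, F:2, G:2, H:1, I:1, J:1.
The maximum is 9, attained only by B.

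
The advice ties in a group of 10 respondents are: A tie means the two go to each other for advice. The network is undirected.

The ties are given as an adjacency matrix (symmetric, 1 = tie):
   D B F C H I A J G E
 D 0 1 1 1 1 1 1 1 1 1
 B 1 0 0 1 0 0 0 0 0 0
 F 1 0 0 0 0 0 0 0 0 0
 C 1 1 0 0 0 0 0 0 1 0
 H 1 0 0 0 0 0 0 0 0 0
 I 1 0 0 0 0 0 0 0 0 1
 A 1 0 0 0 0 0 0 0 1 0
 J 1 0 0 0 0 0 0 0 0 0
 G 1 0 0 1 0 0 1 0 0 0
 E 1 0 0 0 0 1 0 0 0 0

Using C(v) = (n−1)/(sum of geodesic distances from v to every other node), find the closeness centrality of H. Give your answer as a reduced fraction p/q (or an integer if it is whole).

Distances from H: A:2, B:2, C:2, D:1, E:2, F:2, G:2, I:2, J:2. Sum = 17.
n = 10, so closeness = 9/17.

9/17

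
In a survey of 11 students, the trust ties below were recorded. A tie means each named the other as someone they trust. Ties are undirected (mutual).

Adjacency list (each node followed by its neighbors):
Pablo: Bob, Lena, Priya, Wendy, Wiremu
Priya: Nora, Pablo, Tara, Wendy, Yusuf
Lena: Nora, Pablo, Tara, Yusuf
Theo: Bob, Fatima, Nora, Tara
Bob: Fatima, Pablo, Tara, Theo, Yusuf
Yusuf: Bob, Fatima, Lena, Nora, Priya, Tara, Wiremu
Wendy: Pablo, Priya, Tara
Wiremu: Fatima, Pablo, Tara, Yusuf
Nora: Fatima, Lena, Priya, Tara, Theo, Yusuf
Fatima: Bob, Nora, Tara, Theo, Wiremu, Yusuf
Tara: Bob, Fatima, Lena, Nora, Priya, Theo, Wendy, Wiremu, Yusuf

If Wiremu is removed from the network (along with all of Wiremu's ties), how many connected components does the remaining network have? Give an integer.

1

Wiremu's neighbors (Fatima, Pablo, Tara, and Yusuf) remain reachable from one another through other ties, so the rest of the network stays in one piece.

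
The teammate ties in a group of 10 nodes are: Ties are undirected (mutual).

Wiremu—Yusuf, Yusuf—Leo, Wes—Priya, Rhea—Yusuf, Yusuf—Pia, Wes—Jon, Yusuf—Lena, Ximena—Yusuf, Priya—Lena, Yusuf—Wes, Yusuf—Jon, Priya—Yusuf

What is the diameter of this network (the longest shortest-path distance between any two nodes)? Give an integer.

2

Eccentricity of each node (its greatest distance to any other): Jon:2, Lena:2, Leo:2, Pia:2, Priya:2, Rhea:2, Wes:2, Wiremu:2, Ximena:2, Yusuf:1.
The maximum eccentricity is 2, realized for instance by the pair Rhea–Wes via Rhea – Yusuf – Wes. So the diameter is 2.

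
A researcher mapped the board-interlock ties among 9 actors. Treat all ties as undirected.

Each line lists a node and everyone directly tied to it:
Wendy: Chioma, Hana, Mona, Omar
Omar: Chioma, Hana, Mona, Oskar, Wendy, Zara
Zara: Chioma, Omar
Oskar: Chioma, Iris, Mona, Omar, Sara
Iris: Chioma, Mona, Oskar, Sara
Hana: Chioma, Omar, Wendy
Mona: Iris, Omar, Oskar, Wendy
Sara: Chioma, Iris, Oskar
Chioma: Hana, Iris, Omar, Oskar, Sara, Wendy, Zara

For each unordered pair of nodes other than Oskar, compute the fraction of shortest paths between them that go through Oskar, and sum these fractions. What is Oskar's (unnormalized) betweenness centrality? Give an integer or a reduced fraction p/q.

Pairs whose geodesics pass through Oskar — Chioma–Mona: 1/4; Iris–Omar: 1/3; Mona–Sara: 1/2; Omar–Sara: 1/2.
All other pairs contribute 0.
Summing the contributions gives betweenness(Oskar) = 19/12.

19/12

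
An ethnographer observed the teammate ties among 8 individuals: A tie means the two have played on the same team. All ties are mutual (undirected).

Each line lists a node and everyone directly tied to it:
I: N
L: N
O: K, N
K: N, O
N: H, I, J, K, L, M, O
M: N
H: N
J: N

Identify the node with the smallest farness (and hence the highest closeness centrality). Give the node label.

N

Farness (sum of distances to all others) for each node — H:13, I:13, J:13, K:12, L:13, M:13, N:7, O:12.
The smallest farness is 7, for N, so N has the highest closeness.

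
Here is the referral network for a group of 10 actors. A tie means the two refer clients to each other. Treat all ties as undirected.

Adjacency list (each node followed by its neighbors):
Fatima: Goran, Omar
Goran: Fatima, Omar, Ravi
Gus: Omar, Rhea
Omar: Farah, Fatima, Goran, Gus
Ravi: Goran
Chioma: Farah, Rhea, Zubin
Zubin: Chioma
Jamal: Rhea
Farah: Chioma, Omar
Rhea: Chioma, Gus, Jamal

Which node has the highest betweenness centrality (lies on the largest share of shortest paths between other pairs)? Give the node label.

Unnormalized betweenness of each node: Chioma:10, Farah:8, Fatima:0, Goran:8, Gus:8, Jamal:0, Omar:19, Ravi:0, Rhea:10, Zubin:0.
Omar has the largest value, 19, making it the main broker — the node through which the most shortest paths run.

Omar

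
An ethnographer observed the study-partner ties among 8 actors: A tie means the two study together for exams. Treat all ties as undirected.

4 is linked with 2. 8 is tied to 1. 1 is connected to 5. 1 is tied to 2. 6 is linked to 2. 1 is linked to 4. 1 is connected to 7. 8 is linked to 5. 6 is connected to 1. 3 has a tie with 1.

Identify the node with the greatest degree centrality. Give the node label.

1

Degrees — 1:7, 2:3, 3:1, 4:2, 5:2, 6:2, 7:1, 8:2.
The maximum is 7, attained only by 1.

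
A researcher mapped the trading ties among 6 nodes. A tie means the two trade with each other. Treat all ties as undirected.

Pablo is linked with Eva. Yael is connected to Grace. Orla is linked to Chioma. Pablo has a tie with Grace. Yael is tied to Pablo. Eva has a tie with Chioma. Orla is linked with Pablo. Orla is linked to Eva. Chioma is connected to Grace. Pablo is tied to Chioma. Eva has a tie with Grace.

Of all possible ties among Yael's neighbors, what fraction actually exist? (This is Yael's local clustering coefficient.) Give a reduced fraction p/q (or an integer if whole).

Yael's neighbors: Grace and Pablo (k = 2).
Possible neighbor pairs: C(2,2) = 1. Edges among them: Grace–Pablo → e = 1.
Clustering(Yael) = 1/1.

1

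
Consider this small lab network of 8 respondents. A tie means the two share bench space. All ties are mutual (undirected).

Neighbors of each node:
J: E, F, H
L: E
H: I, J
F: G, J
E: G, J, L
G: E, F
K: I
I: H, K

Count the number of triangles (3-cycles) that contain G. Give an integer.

0

G's neighbors are E and F, but none of them are tied to each other, so no triangle contains G.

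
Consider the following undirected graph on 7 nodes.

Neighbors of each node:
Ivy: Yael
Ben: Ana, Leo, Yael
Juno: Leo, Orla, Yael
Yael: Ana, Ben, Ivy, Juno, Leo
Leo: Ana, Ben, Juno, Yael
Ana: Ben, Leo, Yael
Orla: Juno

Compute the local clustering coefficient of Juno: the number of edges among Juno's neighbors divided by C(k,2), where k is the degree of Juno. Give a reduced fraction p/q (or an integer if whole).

1/3

Juno's neighbors: Leo, Orla, and Yael (k = 3).
Possible neighbor pairs: C(3,2) = 3. Edges among them: Leo–Yael → e = 1.
Clustering(Juno) = 1/3.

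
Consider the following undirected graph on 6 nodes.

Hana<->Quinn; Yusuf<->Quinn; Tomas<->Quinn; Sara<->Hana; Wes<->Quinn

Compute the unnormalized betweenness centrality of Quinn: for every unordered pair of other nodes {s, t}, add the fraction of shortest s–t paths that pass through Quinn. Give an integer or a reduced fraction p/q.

Pairs whose geodesics pass through Quinn — Tomas–Yusuf: 1; Tomas–Wes: 1; Tomas–Hana: 1; Tomas–Sara: 1; Yusuf–Wes: 1; Yusuf–Hana: 1; Yusuf–Sara: 1; Wes–Hana: 1; Wes–Sara: 1.
All other pairs contribute 0.
Summing the contributions gives betweenness(Quinn) = 9.

9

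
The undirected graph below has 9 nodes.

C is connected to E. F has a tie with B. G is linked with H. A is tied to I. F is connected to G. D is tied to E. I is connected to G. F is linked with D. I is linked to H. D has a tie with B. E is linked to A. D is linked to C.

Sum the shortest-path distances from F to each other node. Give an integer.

14

Distances from F: A:3, B:1, C:2, D:1, E:2, G:1, H:2, I:2.
Sum = 3 + 1 + 2 + 1 + 2 + 1 + 2 + 2 = 14.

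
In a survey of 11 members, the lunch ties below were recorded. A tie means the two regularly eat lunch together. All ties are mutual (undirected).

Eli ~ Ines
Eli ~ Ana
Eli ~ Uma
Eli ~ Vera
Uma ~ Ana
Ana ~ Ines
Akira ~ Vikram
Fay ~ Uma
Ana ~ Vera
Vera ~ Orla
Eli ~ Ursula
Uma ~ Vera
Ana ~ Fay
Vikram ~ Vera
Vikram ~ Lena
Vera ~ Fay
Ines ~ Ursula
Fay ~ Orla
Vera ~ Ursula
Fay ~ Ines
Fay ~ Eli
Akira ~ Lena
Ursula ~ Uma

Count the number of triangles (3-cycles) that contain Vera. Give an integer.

Vera's neighbors: Ana, Eli, Fay, Orla, Uma, Ursula, and Vikram.
Neighbor pairs that are themselves tied: Vera–Ana–Eli; Vera–Ana–Fay; Vera–Ana–Uma; Vera–Eli–Fay; Vera–Eli–Uma; Vera–Eli–Ursula; Vera–Fay–Orla; Vera–Fay–Uma; Vera–Uma–Ursula. Each forms one triangle with Vera, for 9 in total.

9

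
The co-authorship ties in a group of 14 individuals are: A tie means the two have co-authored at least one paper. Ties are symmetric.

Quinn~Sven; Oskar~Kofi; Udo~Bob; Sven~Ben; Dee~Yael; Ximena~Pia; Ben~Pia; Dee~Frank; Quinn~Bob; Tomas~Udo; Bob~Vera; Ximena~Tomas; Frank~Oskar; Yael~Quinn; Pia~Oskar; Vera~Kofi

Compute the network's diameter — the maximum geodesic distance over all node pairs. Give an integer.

Eccentricity of each node (its greatest distance to any other): Ben:4, Bob:4, Dee:5, Frank:5, Kofi:4, Oskar:4, Pia:4, Quinn:4, Sven:4, Tomas:5, Udo:5, Vera:4, Ximena:5, Yael:5.
The maximum eccentricity is 5, realized for instance by the pair Ximena–Yael via Ximena – Pia – Ben – Sven – Quinn – Yael. So the diameter is 5.

5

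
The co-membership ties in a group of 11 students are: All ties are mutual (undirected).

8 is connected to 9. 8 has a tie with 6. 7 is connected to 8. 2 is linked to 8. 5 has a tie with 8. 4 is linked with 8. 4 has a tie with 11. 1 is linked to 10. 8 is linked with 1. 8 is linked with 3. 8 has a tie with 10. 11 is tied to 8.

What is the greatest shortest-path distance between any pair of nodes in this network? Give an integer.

Eccentricity of each node (its greatest distance to any other): 1:2, 2:2, 3:2, 4:2, 5:2, 6:2, 7:2, 8:1, 9:2, 10:2, 11:2.
The maximum eccentricity is 2, realized for instance by the pair 3–10 via 3 – 8 – 10. So the diameter is 2.

2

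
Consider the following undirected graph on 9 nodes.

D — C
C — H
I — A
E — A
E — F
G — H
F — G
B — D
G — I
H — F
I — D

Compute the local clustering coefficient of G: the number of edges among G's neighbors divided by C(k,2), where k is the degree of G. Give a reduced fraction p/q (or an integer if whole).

G's neighbors: F, H, and I (k = 3).
Possible neighbor pairs: C(3,2) = 3. Edges among them: F–H → e = 1.
Clustering(G) = 1/3.

1/3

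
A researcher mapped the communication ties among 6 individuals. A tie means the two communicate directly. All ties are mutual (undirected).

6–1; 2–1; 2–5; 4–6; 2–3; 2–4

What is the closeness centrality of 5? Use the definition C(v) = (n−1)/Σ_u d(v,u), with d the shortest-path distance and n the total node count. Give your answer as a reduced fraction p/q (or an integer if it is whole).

Distances from 5: 1:2, 2:1, 3:2, 4:2, 6:3. Sum = 10.
n = 6, so closeness = 5/10 = 1/2.

1/2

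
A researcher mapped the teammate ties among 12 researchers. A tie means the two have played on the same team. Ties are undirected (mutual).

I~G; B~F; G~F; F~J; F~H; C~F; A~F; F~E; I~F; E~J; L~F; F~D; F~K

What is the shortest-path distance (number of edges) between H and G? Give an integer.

2

One shortest route is H – F – G, which uses 2 edges, and H and G are not directly tied, so nothing shorter exists. So d(H,G) = 2.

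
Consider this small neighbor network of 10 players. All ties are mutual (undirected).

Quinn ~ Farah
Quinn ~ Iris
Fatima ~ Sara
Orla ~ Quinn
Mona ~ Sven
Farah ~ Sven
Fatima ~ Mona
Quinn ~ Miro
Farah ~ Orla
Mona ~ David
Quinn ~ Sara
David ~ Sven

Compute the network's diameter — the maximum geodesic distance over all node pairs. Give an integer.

Eccentricity of each node (its greatest distance to any other): David:4, Farah:3, Fatima:3, Iris:4, Miro:4, Mona:4, Orla:3, Quinn:3, Sara:3, Sven:3.
The maximum eccentricity is 4, realized for instance by the pair Iris–David via Iris – Quinn – Farah – Sven – David. So the diameter is 4.

4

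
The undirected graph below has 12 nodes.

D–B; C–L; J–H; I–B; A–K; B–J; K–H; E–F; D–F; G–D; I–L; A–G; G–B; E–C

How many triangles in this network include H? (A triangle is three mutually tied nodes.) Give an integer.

0

H's neighbors are J and K, but none of them are tied to each other, so no triangle contains H.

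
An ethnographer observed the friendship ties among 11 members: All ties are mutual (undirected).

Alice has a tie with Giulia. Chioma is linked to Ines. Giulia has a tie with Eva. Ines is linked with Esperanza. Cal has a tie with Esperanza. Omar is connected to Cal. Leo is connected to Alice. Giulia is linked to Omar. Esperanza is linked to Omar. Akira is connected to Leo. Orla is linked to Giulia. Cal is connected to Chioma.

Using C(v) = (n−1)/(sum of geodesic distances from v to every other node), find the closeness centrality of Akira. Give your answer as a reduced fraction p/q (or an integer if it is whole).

Distances from Akira: Alice:2, Cal:5, Chioma:6, Esperanza:5, Eva:4, Giulia:3, Ines:6, Leo:1, Omar:4, Orla:4. Sum = 40.
n = 11, so closeness = 10/40 = 1/4.

1/4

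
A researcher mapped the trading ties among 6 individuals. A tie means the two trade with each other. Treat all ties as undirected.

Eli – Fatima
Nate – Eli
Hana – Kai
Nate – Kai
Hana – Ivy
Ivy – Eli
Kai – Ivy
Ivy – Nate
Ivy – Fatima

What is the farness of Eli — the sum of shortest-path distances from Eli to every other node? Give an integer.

Distances from Eli: Fatima:1, Hana:2, Ivy:1, Kai:2, Nate:1.
Sum = 1 + 2 + 1 + 2 + 1 = 7.

7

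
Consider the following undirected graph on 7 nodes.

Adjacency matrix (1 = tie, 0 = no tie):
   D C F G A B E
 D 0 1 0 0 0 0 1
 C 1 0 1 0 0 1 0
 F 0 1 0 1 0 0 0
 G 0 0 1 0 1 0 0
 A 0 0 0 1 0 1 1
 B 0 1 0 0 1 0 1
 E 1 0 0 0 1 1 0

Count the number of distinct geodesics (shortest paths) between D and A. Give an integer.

The shortest distance is 2, and the only length-2 path is D–E–A. So there is exactly 1 shortest path.

1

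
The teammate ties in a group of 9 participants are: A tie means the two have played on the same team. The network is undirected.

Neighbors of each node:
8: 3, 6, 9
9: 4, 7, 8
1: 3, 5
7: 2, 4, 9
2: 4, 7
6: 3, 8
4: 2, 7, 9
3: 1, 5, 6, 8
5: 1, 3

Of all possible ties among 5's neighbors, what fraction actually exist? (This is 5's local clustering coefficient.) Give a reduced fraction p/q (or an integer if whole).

1

5's neighbors: 1 and 3 (k = 2).
Possible neighbor pairs: C(2,2) = 1. Edges among them: 1–3 → e = 1.
Clustering(5) = 1/1.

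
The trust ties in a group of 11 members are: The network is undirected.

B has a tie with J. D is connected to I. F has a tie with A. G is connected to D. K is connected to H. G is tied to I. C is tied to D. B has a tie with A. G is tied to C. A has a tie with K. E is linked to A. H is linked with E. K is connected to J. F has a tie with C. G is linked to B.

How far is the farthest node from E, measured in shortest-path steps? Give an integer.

Distances from E: A:1, B:2, C:3, D:4, F:2, G:3, H:1, I:4, J:3, K:2.
The largest is 4 (to D and I), so the eccentricity of E is 4.

4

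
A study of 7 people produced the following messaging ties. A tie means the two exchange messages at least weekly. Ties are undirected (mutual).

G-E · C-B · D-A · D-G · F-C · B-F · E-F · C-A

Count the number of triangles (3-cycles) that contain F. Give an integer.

1

F's neighbors: B, C, and E.
Neighbor pairs that are themselves tied: F–B–C. Each forms one triangle with F, for 1 in total.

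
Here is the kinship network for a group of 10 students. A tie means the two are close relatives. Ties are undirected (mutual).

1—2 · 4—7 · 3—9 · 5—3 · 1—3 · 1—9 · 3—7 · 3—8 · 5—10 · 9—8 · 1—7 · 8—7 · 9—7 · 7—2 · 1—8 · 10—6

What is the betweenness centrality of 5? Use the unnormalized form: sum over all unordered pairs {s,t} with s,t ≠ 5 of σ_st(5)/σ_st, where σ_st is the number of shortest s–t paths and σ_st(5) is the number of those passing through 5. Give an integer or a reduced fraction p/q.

14

Pairs whose geodesics pass through 5 — 2–6: 2/2; 2–10: 2/2; 7–6: 1; 7–10: 1; 9–6: 1; 9–10: 1; 8–6: 1; 8–10: 1; 1–6: 1; 1–10: 1; 3–6: 1; 3–10: 1; 4–6: 1; 4–10: 1.
All other pairs contribute 0.
Summing the contributions gives betweenness(5) = 14.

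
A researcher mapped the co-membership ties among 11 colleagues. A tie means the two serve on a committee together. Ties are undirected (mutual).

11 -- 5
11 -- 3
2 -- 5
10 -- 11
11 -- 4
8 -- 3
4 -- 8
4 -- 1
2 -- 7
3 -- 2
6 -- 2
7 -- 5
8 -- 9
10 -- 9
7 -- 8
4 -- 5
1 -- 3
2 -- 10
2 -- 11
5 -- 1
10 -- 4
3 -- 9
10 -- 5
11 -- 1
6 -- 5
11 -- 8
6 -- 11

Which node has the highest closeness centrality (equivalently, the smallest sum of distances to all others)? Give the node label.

11

Farness (sum of distances to all others) for each node — 1:16, 2:14, 3:15, 4:15, 5:13, 6:18, 7:17, 8:15, 9:18, 10:15, 11:12.
The smallest farness is 12, for 11, so 11 has the highest closeness.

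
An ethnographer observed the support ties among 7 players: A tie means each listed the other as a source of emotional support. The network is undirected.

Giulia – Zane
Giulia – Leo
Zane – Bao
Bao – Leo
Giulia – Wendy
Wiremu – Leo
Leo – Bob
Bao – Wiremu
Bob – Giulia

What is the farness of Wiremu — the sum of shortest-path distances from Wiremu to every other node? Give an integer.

11

Distances from Wiremu: Bao:1, Bob:2, Giulia:2, Leo:1, Wendy:3, Zane:2.
Sum = 1 + 2 + 2 + 1 + 3 + 2 = 11.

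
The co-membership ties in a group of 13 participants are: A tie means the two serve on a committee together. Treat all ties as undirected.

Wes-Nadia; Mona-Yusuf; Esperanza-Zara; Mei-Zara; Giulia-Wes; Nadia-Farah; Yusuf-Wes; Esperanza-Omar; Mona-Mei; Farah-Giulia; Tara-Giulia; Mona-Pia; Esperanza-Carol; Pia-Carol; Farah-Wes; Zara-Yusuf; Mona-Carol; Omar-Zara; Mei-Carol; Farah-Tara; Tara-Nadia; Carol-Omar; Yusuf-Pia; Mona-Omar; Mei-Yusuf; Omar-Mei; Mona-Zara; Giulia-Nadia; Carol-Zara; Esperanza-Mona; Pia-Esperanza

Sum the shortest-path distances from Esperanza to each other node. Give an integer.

Distances from Esperanza: Carol:1, Farah:4, Giulia:4, Mei:2, Mona:1, Nadia:4, Omar:1, Pia:1, Tara:5, Wes:3, Yusuf:2, Zara:1.
Sum = 1 + 4 + 4 + 2 + 1 + 4 + 1 + 1 + 5 + 3 + 2 + 1 = 29.

29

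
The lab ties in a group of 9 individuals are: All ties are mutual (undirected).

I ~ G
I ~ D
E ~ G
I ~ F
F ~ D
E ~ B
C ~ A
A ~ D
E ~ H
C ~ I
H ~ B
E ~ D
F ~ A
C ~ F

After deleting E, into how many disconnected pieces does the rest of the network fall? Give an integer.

Without E, the remaining ties split the others into: {A, C, D, F, G, I}; {B, H}.
That's 2 separate components.

2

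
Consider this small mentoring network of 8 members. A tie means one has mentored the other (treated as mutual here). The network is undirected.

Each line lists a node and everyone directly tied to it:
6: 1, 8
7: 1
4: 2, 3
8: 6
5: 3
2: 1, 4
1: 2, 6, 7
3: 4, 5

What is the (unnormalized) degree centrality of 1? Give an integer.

1 is directly tied to 2, 6, and 7. That is 3 neighbors, so the degree of 1 is 3.

3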